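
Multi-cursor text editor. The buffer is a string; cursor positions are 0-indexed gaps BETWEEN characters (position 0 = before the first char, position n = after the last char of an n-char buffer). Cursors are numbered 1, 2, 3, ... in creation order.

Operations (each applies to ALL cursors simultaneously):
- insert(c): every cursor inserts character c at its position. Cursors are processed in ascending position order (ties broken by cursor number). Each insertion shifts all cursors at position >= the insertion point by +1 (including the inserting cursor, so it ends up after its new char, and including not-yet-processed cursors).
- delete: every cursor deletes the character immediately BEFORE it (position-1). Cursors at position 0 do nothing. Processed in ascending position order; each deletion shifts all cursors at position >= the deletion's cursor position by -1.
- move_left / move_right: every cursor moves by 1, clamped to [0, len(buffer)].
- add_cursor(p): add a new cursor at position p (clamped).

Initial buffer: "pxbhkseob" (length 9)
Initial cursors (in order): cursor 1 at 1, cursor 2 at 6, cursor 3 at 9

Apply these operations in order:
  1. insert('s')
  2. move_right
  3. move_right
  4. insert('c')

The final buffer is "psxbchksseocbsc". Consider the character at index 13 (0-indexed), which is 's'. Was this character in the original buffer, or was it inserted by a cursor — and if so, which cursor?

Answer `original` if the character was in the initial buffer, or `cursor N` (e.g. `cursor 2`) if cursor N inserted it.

After op 1 (insert('s')): buffer="psxbhksseobs" (len 12), cursors c1@2 c2@8 c3@12, authorship .1.....2...3
After op 2 (move_right): buffer="psxbhksseobs" (len 12), cursors c1@3 c2@9 c3@12, authorship .1.....2...3
After op 3 (move_right): buffer="psxbhksseobs" (len 12), cursors c1@4 c2@10 c3@12, authorship .1.....2...3
After op 4 (insert('c')): buffer="psxbchksseocbsc" (len 15), cursors c1@5 c2@12 c3@15, authorship .1..1...2..2.33
Authorship (.=original, N=cursor N): . 1 . . 1 . . . 2 . . 2 . 3 3
Index 13: author = 3

Answer: cursor 3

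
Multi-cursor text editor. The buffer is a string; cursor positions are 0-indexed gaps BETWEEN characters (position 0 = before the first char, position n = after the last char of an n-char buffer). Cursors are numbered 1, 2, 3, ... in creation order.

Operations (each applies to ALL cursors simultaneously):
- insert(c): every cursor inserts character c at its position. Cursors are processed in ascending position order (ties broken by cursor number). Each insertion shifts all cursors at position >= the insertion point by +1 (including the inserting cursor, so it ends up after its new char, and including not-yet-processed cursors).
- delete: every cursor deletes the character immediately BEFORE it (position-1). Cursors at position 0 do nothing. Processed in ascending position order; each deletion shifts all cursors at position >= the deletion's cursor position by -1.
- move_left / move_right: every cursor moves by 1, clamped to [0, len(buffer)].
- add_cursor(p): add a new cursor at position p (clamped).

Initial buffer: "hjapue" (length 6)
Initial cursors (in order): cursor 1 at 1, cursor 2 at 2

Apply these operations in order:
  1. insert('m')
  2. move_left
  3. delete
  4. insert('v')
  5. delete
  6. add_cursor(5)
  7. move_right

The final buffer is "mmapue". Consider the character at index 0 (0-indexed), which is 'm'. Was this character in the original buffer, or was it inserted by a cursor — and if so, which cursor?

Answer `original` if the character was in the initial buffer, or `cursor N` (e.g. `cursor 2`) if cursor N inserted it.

Answer: cursor 1

Derivation:
After op 1 (insert('m')): buffer="hmjmapue" (len 8), cursors c1@2 c2@4, authorship .1.2....
After op 2 (move_left): buffer="hmjmapue" (len 8), cursors c1@1 c2@3, authorship .1.2....
After op 3 (delete): buffer="mmapue" (len 6), cursors c1@0 c2@1, authorship 12....
After op 4 (insert('v')): buffer="vmvmapue" (len 8), cursors c1@1 c2@3, authorship 1122....
After op 5 (delete): buffer="mmapue" (len 6), cursors c1@0 c2@1, authorship 12....
After op 6 (add_cursor(5)): buffer="mmapue" (len 6), cursors c1@0 c2@1 c3@5, authorship 12....
After op 7 (move_right): buffer="mmapue" (len 6), cursors c1@1 c2@2 c3@6, authorship 12....
Authorship (.=original, N=cursor N): 1 2 . . . .
Index 0: author = 1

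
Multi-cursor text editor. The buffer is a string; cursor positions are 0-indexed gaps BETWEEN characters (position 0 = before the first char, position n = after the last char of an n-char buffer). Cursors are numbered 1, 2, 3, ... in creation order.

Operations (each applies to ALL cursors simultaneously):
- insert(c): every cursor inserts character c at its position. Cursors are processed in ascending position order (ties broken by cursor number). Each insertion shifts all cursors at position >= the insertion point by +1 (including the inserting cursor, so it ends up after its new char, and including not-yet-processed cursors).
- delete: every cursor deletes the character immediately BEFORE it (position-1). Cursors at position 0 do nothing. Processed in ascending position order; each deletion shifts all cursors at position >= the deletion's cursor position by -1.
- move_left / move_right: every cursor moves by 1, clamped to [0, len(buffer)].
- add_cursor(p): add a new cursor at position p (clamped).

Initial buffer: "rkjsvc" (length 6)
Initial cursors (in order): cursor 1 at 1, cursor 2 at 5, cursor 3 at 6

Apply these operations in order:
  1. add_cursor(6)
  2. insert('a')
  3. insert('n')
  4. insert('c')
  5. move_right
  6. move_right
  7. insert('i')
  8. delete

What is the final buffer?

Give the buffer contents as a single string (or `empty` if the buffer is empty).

After op 1 (add_cursor(6)): buffer="rkjsvc" (len 6), cursors c1@1 c2@5 c3@6 c4@6, authorship ......
After op 2 (insert('a')): buffer="rakjsvacaa" (len 10), cursors c1@2 c2@7 c3@10 c4@10, authorship .1....2.34
After op 3 (insert('n')): buffer="rankjsvancaann" (len 14), cursors c1@3 c2@9 c3@14 c4@14, authorship .11....22.3434
After op 4 (insert('c')): buffer="ranckjsvanccaanncc" (len 18), cursors c1@4 c2@11 c3@18 c4@18, authorship .111....222.343434
After op 5 (move_right): buffer="ranckjsvanccaanncc" (len 18), cursors c1@5 c2@12 c3@18 c4@18, authorship .111....222.343434
After op 6 (move_right): buffer="ranckjsvanccaanncc" (len 18), cursors c1@6 c2@13 c3@18 c4@18, authorship .111....222.343434
After op 7 (insert('i')): buffer="ranckjisvanccaiannccii" (len 22), cursors c1@7 c2@15 c3@22 c4@22, authorship .111..1..222.324343434
After op 8 (delete): buffer="ranckjsvanccaanncc" (len 18), cursors c1@6 c2@13 c3@18 c4@18, authorship .111....222.343434

Answer: ranckjsvanccaanncc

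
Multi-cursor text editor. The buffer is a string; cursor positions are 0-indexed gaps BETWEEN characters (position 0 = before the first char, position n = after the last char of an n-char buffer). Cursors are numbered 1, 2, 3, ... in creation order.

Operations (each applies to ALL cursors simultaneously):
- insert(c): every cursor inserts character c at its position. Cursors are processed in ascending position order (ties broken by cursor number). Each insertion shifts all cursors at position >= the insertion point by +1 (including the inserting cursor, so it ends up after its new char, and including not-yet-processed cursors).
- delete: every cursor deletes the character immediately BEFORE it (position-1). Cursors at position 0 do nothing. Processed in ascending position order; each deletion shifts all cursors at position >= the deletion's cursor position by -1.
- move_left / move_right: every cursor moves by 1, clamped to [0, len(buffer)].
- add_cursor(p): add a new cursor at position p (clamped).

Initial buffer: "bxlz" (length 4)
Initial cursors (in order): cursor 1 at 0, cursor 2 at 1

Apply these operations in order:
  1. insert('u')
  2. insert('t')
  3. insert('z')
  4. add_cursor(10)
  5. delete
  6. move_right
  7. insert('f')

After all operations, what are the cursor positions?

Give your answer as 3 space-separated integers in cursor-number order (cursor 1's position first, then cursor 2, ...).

Answer: 4 8 10

Derivation:
After op 1 (insert('u')): buffer="ubuxlz" (len 6), cursors c1@1 c2@3, authorship 1.2...
After op 2 (insert('t')): buffer="utbutxlz" (len 8), cursors c1@2 c2@5, authorship 11.22...
After op 3 (insert('z')): buffer="utzbutzxlz" (len 10), cursors c1@3 c2@7, authorship 111.222...
After op 4 (add_cursor(10)): buffer="utzbutzxlz" (len 10), cursors c1@3 c2@7 c3@10, authorship 111.222...
After op 5 (delete): buffer="utbutxl" (len 7), cursors c1@2 c2@5 c3@7, authorship 11.22..
After op 6 (move_right): buffer="utbutxl" (len 7), cursors c1@3 c2@6 c3@7, authorship 11.22..
After op 7 (insert('f')): buffer="utbfutxflf" (len 10), cursors c1@4 c2@8 c3@10, authorship 11.122.2.3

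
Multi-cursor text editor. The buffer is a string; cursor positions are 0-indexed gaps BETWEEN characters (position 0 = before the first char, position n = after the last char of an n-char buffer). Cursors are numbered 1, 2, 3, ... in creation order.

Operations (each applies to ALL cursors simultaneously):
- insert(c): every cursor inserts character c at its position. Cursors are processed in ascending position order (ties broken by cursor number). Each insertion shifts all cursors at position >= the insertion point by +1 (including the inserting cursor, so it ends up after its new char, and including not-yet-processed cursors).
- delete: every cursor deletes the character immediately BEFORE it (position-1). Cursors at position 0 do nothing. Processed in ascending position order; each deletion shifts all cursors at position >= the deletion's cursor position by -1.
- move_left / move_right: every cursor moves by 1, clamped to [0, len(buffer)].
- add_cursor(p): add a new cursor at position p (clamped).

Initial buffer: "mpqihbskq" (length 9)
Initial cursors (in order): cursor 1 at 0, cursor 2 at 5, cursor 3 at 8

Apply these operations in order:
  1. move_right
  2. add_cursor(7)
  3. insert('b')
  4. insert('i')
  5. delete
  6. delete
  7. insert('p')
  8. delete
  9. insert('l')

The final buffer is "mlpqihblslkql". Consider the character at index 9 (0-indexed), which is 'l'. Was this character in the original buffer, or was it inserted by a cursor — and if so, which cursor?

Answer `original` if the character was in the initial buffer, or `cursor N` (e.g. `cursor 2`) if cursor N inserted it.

Answer: cursor 4

Derivation:
After op 1 (move_right): buffer="mpqihbskq" (len 9), cursors c1@1 c2@6 c3@9, authorship .........
After op 2 (add_cursor(7)): buffer="mpqihbskq" (len 9), cursors c1@1 c2@6 c4@7 c3@9, authorship .........
After op 3 (insert('b')): buffer="mbpqihbbsbkqb" (len 13), cursors c1@2 c2@8 c4@10 c3@13, authorship .1.....2.4..3
After op 4 (insert('i')): buffer="mbipqihbbisbikqbi" (len 17), cursors c1@3 c2@10 c4@13 c3@17, authorship .11.....22.44..33
After op 5 (delete): buffer="mbpqihbbsbkqb" (len 13), cursors c1@2 c2@8 c4@10 c3@13, authorship .1.....2.4..3
After op 6 (delete): buffer="mpqihbskq" (len 9), cursors c1@1 c2@6 c4@7 c3@9, authorship .........
After op 7 (insert('p')): buffer="mppqihbpspkqp" (len 13), cursors c1@2 c2@8 c4@10 c3@13, authorship .1.....2.4..3
After op 8 (delete): buffer="mpqihbskq" (len 9), cursors c1@1 c2@6 c4@7 c3@9, authorship .........
After op 9 (insert('l')): buffer="mlpqihblslkql" (len 13), cursors c1@2 c2@8 c4@10 c3@13, authorship .1.....2.4..3
Authorship (.=original, N=cursor N): . 1 . . . . . 2 . 4 . . 3
Index 9: author = 4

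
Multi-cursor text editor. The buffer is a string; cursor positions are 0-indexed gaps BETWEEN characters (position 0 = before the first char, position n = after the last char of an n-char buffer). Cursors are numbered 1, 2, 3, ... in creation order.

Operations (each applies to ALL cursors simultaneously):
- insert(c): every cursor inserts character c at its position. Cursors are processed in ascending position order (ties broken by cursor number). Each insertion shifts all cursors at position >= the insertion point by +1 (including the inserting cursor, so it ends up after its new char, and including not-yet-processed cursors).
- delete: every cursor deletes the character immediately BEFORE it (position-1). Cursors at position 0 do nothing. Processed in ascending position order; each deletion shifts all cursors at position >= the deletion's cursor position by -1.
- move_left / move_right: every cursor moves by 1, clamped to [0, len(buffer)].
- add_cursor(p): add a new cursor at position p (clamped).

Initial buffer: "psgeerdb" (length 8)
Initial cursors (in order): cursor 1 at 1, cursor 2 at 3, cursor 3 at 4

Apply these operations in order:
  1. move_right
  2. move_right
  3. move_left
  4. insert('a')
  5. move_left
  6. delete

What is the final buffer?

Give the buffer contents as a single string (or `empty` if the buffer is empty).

Answer: pagaardb

Derivation:
After op 1 (move_right): buffer="psgeerdb" (len 8), cursors c1@2 c2@4 c3@5, authorship ........
After op 2 (move_right): buffer="psgeerdb" (len 8), cursors c1@3 c2@5 c3@6, authorship ........
After op 3 (move_left): buffer="psgeerdb" (len 8), cursors c1@2 c2@4 c3@5, authorship ........
After op 4 (insert('a')): buffer="psageaeardb" (len 11), cursors c1@3 c2@6 c3@8, authorship ..1..2.3...
After op 5 (move_left): buffer="psageaeardb" (len 11), cursors c1@2 c2@5 c3@7, authorship ..1..2.3...
After op 6 (delete): buffer="pagaardb" (len 8), cursors c1@1 c2@3 c3@4, authorship .1.23...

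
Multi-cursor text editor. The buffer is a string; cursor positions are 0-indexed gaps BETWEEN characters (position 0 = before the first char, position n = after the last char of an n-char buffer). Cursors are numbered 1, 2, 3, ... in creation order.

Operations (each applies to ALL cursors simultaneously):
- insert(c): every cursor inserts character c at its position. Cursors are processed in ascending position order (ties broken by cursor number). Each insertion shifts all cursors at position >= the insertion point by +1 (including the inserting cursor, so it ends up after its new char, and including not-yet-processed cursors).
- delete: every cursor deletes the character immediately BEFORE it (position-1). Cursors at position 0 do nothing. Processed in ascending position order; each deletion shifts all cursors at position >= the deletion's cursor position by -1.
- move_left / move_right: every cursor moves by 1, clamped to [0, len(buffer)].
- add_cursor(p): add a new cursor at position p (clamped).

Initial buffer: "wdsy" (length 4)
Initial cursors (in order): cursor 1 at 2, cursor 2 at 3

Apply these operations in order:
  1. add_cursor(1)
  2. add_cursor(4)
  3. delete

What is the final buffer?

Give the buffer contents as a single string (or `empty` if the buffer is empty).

After op 1 (add_cursor(1)): buffer="wdsy" (len 4), cursors c3@1 c1@2 c2@3, authorship ....
After op 2 (add_cursor(4)): buffer="wdsy" (len 4), cursors c3@1 c1@2 c2@3 c4@4, authorship ....
After op 3 (delete): buffer="" (len 0), cursors c1@0 c2@0 c3@0 c4@0, authorship 

Answer: empty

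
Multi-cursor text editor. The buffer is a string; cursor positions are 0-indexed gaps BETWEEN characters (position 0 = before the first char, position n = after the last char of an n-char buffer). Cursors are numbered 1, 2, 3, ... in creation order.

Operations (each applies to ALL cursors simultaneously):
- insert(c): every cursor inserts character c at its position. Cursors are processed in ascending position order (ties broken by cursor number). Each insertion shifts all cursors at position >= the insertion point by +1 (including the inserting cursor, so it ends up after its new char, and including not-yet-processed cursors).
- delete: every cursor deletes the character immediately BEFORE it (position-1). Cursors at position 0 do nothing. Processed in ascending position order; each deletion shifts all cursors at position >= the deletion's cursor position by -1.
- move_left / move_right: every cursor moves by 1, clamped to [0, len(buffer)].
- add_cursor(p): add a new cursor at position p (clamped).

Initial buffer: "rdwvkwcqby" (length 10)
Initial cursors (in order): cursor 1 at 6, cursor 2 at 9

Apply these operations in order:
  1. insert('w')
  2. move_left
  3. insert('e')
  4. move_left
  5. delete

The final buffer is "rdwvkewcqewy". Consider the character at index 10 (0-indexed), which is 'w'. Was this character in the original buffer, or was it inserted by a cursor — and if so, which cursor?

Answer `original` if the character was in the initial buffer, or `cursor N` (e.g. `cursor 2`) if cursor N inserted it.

After op 1 (insert('w')): buffer="rdwvkwwcqbwy" (len 12), cursors c1@7 c2@11, authorship ......1...2.
After op 2 (move_left): buffer="rdwvkwwcqbwy" (len 12), cursors c1@6 c2@10, authorship ......1...2.
After op 3 (insert('e')): buffer="rdwvkwewcqbewy" (len 14), cursors c1@7 c2@12, authorship ......11...22.
After op 4 (move_left): buffer="rdwvkwewcqbewy" (len 14), cursors c1@6 c2@11, authorship ......11...22.
After op 5 (delete): buffer="rdwvkewcqewy" (len 12), cursors c1@5 c2@9, authorship .....11..22.
Authorship (.=original, N=cursor N): . . . . . 1 1 . . 2 2 .
Index 10: author = 2

Answer: cursor 2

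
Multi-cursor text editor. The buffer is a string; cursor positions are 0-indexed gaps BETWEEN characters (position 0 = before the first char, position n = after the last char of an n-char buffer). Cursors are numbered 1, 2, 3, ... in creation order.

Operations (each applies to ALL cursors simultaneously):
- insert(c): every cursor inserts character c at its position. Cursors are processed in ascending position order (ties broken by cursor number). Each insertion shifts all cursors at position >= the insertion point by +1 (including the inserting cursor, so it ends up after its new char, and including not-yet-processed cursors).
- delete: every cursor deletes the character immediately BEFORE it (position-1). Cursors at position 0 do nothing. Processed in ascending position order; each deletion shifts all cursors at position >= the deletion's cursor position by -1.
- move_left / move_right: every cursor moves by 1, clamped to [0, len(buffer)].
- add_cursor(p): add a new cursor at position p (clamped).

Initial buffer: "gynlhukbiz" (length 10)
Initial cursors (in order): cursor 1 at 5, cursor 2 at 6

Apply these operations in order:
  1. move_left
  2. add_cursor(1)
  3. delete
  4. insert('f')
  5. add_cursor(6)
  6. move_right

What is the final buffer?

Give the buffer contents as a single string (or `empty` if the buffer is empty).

Answer: fynffukbiz

Derivation:
After op 1 (move_left): buffer="gynlhukbiz" (len 10), cursors c1@4 c2@5, authorship ..........
After op 2 (add_cursor(1)): buffer="gynlhukbiz" (len 10), cursors c3@1 c1@4 c2@5, authorship ..........
After op 3 (delete): buffer="ynukbiz" (len 7), cursors c3@0 c1@2 c2@2, authorship .......
After op 4 (insert('f')): buffer="fynffukbiz" (len 10), cursors c3@1 c1@5 c2@5, authorship 3..12.....
After op 5 (add_cursor(6)): buffer="fynffukbiz" (len 10), cursors c3@1 c1@5 c2@5 c4@6, authorship 3..12.....
After op 6 (move_right): buffer="fynffukbiz" (len 10), cursors c3@2 c1@6 c2@6 c4@7, authorship 3..12.....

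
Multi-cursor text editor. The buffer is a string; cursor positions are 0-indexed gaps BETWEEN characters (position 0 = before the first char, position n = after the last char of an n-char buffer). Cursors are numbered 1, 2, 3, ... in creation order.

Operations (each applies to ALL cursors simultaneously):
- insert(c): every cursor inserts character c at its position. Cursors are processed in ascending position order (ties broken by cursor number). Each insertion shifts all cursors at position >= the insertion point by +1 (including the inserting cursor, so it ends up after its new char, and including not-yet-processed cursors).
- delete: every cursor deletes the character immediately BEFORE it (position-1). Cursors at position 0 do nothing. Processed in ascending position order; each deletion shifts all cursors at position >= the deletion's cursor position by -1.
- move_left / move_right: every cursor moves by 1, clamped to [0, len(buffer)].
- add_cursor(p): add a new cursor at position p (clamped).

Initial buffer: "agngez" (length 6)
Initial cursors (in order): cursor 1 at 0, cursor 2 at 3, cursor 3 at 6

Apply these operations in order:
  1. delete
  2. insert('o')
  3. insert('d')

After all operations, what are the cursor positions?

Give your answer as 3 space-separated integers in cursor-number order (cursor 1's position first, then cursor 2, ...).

After op 1 (delete): buffer="agge" (len 4), cursors c1@0 c2@2 c3@4, authorship ....
After op 2 (insert('o')): buffer="oagogeo" (len 7), cursors c1@1 c2@4 c3@7, authorship 1..2..3
After op 3 (insert('d')): buffer="odagodgeod" (len 10), cursors c1@2 c2@6 c3@10, authorship 11..22..33

Answer: 2 6 10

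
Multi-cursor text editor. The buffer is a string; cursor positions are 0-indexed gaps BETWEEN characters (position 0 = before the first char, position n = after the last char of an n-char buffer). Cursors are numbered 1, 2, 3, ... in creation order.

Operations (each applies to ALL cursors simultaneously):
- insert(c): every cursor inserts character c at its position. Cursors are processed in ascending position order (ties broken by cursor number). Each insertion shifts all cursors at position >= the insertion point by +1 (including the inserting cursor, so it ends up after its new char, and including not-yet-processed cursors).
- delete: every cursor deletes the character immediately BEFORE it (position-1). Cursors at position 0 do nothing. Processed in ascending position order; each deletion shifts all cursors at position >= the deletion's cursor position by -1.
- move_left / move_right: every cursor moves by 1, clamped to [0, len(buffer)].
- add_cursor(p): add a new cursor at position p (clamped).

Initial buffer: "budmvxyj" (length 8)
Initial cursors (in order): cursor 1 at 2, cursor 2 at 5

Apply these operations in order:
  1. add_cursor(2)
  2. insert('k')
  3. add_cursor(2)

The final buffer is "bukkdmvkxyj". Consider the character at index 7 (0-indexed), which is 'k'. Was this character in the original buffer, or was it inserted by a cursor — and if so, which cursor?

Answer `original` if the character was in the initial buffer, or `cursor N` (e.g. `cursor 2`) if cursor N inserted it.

Answer: cursor 2

Derivation:
After op 1 (add_cursor(2)): buffer="budmvxyj" (len 8), cursors c1@2 c3@2 c2@5, authorship ........
After op 2 (insert('k')): buffer="bukkdmvkxyj" (len 11), cursors c1@4 c3@4 c2@8, authorship ..13...2...
After op 3 (add_cursor(2)): buffer="bukkdmvkxyj" (len 11), cursors c4@2 c1@4 c3@4 c2@8, authorship ..13...2...
Authorship (.=original, N=cursor N): . . 1 3 . . . 2 . . .
Index 7: author = 2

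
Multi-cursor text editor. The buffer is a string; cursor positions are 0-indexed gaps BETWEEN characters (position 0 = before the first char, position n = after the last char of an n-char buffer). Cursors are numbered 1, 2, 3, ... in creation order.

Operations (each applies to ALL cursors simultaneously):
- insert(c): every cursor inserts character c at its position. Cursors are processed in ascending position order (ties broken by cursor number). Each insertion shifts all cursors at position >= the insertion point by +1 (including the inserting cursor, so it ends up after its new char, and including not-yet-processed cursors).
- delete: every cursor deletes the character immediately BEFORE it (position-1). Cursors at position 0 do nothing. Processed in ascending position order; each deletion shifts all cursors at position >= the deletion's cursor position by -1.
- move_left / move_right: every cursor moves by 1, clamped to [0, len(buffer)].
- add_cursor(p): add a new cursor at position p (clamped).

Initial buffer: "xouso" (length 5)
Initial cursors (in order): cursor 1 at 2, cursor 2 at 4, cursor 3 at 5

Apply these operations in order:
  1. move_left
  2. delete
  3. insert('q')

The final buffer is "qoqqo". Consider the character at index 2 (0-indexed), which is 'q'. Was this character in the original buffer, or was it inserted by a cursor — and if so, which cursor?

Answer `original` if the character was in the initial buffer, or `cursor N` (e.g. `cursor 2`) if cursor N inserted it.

After op 1 (move_left): buffer="xouso" (len 5), cursors c1@1 c2@3 c3@4, authorship .....
After op 2 (delete): buffer="oo" (len 2), cursors c1@0 c2@1 c3@1, authorship ..
After op 3 (insert('q')): buffer="qoqqo" (len 5), cursors c1@1 c2@4 c3@4, authorship 1.23.
Authorship (.=original, N=cursor N): 1 . 2 3 .
Index 2: author = 2

Answer: cursor 2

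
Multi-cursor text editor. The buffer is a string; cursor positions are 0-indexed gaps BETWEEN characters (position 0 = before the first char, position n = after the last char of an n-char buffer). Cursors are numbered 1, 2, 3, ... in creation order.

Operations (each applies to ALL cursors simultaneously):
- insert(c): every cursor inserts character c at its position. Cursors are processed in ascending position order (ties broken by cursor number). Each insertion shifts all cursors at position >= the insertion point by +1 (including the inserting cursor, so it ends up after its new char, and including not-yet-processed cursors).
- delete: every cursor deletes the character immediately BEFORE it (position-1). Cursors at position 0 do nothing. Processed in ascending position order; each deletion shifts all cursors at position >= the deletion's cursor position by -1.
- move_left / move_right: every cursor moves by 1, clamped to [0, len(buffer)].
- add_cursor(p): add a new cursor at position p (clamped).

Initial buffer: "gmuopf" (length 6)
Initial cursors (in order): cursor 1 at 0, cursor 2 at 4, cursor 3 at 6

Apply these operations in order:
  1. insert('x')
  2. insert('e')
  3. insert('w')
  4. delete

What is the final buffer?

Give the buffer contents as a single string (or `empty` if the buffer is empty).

Answer: xegmuoxepfxe

Derivation:
After op 1 (insert('x')): buffer="xgmuoxpfx" (len 9), cursors c1@1 c2@6 c3@9, authorship 1....2..3
After op 2 (insert('e')): buffer="xegmuoxepfxe" (len 12), cursors c1@2 c2@8 c3@12, authorship 11....22..33
After op 3 (insert('w')): buffer="xewgmuoxewpfxew" (len 15), cursors c1@3 c2@10 c3@15, authorship 111....222..333
After op 4 (delete): buffer="xegmuoxepfxe" (len 12), cursors c1@2 c2@8 c3@12, authorship 11....22..33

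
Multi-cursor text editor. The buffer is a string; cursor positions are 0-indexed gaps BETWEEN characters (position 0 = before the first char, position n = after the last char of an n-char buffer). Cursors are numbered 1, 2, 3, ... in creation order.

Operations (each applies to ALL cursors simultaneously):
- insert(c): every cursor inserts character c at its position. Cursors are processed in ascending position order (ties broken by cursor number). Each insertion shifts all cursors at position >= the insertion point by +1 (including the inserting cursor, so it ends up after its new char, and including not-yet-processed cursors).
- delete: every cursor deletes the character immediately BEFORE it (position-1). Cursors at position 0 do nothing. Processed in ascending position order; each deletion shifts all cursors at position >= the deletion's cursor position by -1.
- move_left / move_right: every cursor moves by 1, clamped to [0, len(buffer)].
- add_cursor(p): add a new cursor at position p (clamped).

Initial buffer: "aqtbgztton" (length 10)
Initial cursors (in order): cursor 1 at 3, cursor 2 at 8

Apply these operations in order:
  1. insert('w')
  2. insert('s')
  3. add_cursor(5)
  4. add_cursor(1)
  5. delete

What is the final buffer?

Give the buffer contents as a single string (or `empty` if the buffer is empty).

Answer: qtbgzttwon

Derivation:
After op 1 (insert('w')): buffer="aqtwbgzttwon" (len 12), cursors c1@4 c2@10, authorship ...1.....2..
After op 2 (insert('s')): buffer="aqtwsbgzttwson" (len 14), cursors c1@5 c2@12, authorship ...11.....22..
After op 3 (add_cursor(5)): buffer="aqtwsbgzttwson" (len 14), cursors c1@5 c3@5 c2@12, authorship ...11.....22..
After op 4 (add_cursor(1)): buffer="aqtwsbgzttwson" (len 14), cursors c4@1 c1@5 c3@5 c2@12, authorship ...11.....22..
After op 5 (delete): buffer="qtbgzttwon" (len 10), cursors c4@0 c1@2 c3@2 c2@8, authorship .......2..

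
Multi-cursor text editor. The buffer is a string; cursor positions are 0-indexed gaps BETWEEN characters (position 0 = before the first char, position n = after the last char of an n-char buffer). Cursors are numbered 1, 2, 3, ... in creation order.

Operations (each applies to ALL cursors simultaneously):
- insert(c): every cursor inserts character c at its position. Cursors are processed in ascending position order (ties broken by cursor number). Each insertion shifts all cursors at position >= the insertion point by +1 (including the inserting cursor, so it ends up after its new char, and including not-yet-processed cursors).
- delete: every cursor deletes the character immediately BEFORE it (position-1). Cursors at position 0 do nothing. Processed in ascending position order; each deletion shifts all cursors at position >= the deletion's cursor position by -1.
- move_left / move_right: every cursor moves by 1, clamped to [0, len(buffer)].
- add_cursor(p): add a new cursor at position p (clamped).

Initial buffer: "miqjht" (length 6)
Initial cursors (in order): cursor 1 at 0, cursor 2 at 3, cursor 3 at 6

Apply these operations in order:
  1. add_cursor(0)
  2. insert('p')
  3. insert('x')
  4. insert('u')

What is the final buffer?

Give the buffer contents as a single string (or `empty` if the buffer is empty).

After op 1 (add_cursor(0)): buffer="miqjht" (len 6), cursors c1@0 c4@0 c2@3 c3@6, authorship ......
After op 2 (insert('p')): buffer="ppmiqpjhtp" (len 10), cursors c1@2 c4@2 c2@6 c3@10, authorship 14...2...3
After op 3 (insert('x')): buffer="ppxxmiqpxjhtpx" (len 14), cursors c1@4 c4@4 c2@9 c3@14, authorship 1414...22...33
After op 4 (insert('u')): buffer="ppxxuumiqpxujhtpxu" (len 18), cursors c1@6 c4@6 c2@12 c3@18, authorship 141414...222...333

Answer: ppxxuumiqpxujhtpxu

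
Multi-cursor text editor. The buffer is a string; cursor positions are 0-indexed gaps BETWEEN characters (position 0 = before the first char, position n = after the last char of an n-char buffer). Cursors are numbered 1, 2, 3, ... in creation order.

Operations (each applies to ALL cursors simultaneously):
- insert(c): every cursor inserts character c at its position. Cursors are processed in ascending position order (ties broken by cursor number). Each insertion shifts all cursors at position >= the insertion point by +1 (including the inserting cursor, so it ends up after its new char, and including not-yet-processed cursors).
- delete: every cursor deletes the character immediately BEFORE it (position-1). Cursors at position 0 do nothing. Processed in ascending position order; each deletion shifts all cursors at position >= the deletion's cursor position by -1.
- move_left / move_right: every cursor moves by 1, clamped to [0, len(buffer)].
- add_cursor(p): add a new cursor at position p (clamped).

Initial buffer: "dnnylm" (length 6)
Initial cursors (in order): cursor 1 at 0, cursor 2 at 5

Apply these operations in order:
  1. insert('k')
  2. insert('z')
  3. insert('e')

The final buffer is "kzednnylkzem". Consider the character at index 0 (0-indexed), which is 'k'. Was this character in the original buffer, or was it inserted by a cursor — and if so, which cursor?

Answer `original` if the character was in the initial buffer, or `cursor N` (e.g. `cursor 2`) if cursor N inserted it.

Answer: cursor 1

Derivation:
After op 1 (insert('k')): buffer="kdnnylkm" (len 8), cursors c1@1 c2@7, authorship 1.....2.
After op 2 (insert('z')): buffer="kzdnnylkzm" (len 10), cursors c1@2 c2@9, authorship 11.....22.
After op 3 (insert('e')): buffer="kzednnylkzem" (len 12), cursors c1@3 c2@11, authorship 111.....222.
Authorship (.=original, N=cursor N): 1 1 1 . . . . . 2 2 2 .
Index 0: author = 1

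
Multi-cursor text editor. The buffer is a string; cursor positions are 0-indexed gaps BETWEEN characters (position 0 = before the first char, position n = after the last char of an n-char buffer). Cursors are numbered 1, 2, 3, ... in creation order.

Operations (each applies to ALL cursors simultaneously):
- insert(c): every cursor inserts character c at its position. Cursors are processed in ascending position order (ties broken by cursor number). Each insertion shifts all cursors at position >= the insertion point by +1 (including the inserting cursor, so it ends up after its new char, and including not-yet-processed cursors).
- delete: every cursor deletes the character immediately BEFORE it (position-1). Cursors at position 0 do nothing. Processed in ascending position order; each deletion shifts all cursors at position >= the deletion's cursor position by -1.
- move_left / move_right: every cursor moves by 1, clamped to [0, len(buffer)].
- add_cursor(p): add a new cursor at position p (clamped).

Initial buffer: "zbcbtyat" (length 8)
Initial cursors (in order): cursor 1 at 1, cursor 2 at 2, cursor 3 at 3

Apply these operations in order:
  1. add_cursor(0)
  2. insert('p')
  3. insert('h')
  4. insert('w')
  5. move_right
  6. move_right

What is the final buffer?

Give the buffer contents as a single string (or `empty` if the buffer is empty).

Answer: phwzphwbphwcphwbtyat

Derivation:
After op 1 (add_cursor(0)): buffer="zbcbtyat" (len 8), cursors c4@0 c1@1 c2@2 c3@3, authorship ........
After op 2 (insert('p')): buffer="pzpbpcpbtyat" (len 12), cursors c4@1 c1@3 c2@5 c3@7, authorship 4.1.2.3.....
After op 3 (insert('h')): buffer="phzphbphcphbtyat" (len 16), cursors c4@2 c1@5 c2@8 c3@11, authorship 44.11.22.33.....
After op 4 (insert('w')): buffer="phwzphwbphwcphwbtyat" (len 20), cursors c4@3 c1@7 c2@11 c3@15, authorship 444.111.222.333.....
After op 5 (move_right): buffer="phwzphwbphwcphwbtyat" (len 20), cursors c4@4 c1@8 c2@12 c3@16, authorship 444.111.222.333.....
After op 6 (move_right): buffer="phwzphwbphwcphwbtyat" (len 20), cursors c4@5 c1@9 c2@13 c3@17, authorship 444.111.222.333.....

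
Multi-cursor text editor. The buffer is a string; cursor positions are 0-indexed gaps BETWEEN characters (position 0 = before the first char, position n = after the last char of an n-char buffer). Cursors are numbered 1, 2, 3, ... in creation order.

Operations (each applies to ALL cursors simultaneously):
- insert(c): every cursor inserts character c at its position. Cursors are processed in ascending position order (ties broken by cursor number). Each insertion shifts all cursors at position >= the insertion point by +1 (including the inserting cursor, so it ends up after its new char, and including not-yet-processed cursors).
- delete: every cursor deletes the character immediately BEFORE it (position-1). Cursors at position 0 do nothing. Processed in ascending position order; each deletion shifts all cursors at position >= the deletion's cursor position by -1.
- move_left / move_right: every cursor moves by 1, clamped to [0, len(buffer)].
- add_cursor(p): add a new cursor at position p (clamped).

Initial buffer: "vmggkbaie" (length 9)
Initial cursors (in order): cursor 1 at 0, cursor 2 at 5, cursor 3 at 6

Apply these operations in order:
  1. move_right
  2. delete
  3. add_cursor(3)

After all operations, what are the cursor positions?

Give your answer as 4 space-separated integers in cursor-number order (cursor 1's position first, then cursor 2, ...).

Answer: 0 4 4 3

Derivation:
After op 1 (move_right): buffer="vmggkbaie" (len 9), cursors c1@1 c2@6 c3@7, authorship .........
After op 2 (delete): buffer="mggkie" (len 6), cursors c1@0 c2@4 c3@4, authorship ......
After op 3 (add_cursor(3)): buffer="mggkie" (len 6), cursors c1@0 c4@3 c2@4 c3@4, authorship ......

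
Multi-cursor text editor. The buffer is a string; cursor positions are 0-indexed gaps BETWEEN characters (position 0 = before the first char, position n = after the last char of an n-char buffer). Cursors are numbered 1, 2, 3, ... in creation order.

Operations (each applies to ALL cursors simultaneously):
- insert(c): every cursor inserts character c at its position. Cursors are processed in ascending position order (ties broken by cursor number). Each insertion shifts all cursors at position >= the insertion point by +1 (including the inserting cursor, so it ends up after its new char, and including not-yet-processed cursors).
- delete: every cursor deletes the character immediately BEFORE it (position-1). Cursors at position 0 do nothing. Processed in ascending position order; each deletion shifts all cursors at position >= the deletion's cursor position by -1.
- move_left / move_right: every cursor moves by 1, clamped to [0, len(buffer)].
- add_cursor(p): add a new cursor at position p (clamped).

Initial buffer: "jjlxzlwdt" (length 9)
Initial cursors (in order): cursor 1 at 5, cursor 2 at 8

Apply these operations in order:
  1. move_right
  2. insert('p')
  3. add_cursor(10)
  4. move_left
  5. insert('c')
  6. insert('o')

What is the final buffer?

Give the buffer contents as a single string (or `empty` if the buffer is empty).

Answer: jjlxzlcopwdcotcop

Derivation:
After op 1 (move_right): buffer="jjlxzlwdt" (len 9), cursors c1@6 c2@9, authorship .........
After op 2 (insert('p')): buffer="jjlxzlpwdtp" (len 11), cursors c1@7 c2@11, authorship ......1...2
After op 3 (add_cursor(10)): buffer="jjlxzlpwdtp" (len 11), cursors c1@7 c3@10 c2@11, authorship ......1...2
After op 4 (move_left): buffer="jjlxzlpwdtp" (len 11), cursors c1@6 c3@9 c2@10, authorship ......1...2
After op 5 (insert('c')): buffer="jjlxzlcpwdctcp" (len 14), cursors c1@7 c3@11 c2@13, authorship ......11..3.22
After op 6 (insert('o')): buffer="jjlxzlcopwdcotcop" (len 17), cursors c1@8 c3@13 c2@16, authorship ......111..33.222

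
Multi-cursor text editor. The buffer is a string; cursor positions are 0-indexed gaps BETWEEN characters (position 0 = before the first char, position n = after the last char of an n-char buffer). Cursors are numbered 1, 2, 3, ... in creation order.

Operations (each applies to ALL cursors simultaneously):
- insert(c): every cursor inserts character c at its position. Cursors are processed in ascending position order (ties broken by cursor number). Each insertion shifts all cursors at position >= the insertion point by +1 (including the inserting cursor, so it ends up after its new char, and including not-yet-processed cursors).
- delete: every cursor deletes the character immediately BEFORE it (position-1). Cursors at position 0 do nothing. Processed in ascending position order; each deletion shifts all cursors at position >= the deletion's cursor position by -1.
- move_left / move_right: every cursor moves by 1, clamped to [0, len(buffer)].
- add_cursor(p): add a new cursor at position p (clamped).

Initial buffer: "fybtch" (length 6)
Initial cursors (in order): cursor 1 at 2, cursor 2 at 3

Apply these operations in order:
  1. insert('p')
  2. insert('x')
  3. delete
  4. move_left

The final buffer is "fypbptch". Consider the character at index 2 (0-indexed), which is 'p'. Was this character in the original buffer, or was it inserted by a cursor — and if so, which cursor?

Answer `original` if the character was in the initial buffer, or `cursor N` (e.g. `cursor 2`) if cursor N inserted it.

After op 1 (insert('p')): buffer="fypbptch" (len 8), cursors c1@3 c2@5, authorship ..1.2...
After op 2 (insert('x')): buffer="fypxbpxtch" (len 10), cursors c1@4 c2@7, authorship ..11.22...
After op 3 (delete): buffer="fypbptch" (len 8), cursors c1@3 c2@5, authorship ..1.2...
After op 4 (move_left): buffer="fypbptch" (len 8), cursors c1@2 c2@4, authorship ..1.2...
Authorship (.=original, N=cursor N): . . 1 . 2 . . .
Index 2: author = 1

Answer: cursor 1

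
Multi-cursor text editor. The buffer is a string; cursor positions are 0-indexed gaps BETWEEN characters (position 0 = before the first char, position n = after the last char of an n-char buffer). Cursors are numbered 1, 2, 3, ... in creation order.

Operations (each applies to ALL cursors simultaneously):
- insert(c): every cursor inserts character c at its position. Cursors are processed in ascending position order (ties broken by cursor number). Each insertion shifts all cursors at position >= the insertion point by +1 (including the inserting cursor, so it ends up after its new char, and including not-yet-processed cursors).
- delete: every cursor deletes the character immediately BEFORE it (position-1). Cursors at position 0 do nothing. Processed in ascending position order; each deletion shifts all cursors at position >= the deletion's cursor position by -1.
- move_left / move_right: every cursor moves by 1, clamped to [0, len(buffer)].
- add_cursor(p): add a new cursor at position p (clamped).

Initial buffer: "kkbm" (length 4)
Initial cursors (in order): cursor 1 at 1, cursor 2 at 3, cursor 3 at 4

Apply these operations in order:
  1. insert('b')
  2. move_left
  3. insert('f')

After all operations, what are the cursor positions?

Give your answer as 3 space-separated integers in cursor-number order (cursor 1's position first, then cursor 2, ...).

Answer: 2 6 9

Derivation:
After op 1 (insert('b')): buffer="kbkbbmb" (len 7), cursors c1@2 c2@5 c3@7, authorship .1..2.3
After op 2 (move_left): buffer="kbkbbmb" (len 7), cursors c1@1 c2@4 c3@6, authorship .1..2.3
After op 3 (insert('f')): buffer="kfbkbfbmfb" (len 10), cursors c1@2 c2@6 c3@9, authorship .11..22.33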